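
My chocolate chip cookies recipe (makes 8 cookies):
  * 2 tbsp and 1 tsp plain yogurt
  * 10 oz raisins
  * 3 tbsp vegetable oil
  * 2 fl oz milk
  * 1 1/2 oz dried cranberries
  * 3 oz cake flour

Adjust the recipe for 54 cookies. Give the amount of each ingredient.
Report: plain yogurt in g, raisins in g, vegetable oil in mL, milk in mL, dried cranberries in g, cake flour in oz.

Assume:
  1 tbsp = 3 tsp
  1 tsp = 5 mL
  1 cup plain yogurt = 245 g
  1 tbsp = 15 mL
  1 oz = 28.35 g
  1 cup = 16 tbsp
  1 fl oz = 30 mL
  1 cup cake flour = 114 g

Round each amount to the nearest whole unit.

plain yogurt: 241 g; raisins: 1914 g; vegetable oil: 304 mL; milk: 405 mL; dried cranberries: 287 g; cake flour: 20 oz

Scaling factor: 54/8 = 27/4 = 6.75.
plain yogurt: (2 tbsp + 1 tsp = 7/3 tbsp) × 27/4 ÷ 16 tbsp/cup × 245 g/cup ≈ 241 g
raisins: 10 oz × 27/4 × 28.35 g/oz ≈ 1914 g
vegetable oil: 3 tbsp × 27/4 × 15 mL/tbsp ≈ 304 mL
milk: 2 fl oz × 27/4 × 30 mL/fl oz = 405 mL
dried cranberries: 1.5 oz × 27/4 × 28.35 g/oz ≈ 287 g
cake flour: 3 oz × 27/4 ≈ 20 oz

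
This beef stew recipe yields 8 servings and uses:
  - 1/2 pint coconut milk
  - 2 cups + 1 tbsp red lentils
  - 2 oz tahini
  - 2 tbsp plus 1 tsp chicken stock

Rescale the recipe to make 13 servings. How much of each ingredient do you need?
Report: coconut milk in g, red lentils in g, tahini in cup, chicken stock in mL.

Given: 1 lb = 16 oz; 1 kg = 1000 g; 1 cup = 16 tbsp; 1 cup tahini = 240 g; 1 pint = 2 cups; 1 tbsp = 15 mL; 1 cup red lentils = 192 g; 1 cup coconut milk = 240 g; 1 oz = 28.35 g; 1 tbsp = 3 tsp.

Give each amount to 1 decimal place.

coconut milk: 390.0 g; red lentils: 643.5 g; tahini: 0.4 cup; chicken stock: 56.9 mL

Scaling factor: 13/8 = 1.625.
coconut milk: 0.5 pint × 13/8 × 2 cup/pint × 240 g/cup = 390.0 g
red lentils: (2 cup + 1 tbsp = 2.0625 cup) × 13/8 × 192 g/cup = 643.5 g
tahini: 2 oz × 13/8 × 28.35 g/oz ÷ 240 g/cup ≈ 0.4 cup
chicken stock: (2 tbsp + 1 tsp = 7/3 tbsp) × 13/8 × 15 mL/tbsp ≈ 56.9 mL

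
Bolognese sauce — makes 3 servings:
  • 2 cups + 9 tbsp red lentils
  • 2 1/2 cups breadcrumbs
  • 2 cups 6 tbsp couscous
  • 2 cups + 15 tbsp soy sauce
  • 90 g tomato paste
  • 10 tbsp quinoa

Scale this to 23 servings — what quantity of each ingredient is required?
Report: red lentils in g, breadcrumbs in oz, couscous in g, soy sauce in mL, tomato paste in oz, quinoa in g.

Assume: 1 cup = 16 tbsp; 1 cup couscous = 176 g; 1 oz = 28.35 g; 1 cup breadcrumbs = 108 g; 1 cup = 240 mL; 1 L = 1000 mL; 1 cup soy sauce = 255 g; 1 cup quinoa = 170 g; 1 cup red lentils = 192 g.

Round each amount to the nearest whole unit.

Scaling factor: 23/3.
red lentils: (2 cup + 9 tbsp = 2.5625 cup) × 23/3 × 192 g/cup = 3772 g
breadcrumbs: 2.5 cup × 23/3 × 108 g/cup ÷ 28.35 g/oz ≈ 73 oz
couscous: (2 cup + 6 tbsp = 2.375 cup) × 23/3 × 176 g/cup ≈ 3205 g
soy sauce: (2 cup + 15 tbsp = 2.9375 cup) × 23/3 × 240 mL/cup = 5405 mL
tomato paste: 90 g × 23/3 ÷ 28.35 g/oz ≈ 24 oz
quinoa: 10 tbsp × 23/3 ÷ 16 tbsp/cup × 170 g/cup ≈ 815 g

red lentils: 3772 g; breadcrumbs: 73 oz; couscous: 3205 g; soy sauce: 5405 mL; tomato paste: 24 oz; quinoa: 815 g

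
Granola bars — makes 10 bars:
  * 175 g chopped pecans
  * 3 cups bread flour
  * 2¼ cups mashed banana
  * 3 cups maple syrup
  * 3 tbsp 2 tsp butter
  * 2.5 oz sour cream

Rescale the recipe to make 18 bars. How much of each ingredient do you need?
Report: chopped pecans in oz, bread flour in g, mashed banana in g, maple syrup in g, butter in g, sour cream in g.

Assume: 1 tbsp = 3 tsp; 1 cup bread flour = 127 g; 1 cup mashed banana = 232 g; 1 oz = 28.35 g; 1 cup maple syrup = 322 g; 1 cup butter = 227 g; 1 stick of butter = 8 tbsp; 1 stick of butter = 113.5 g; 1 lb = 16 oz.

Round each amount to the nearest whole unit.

Scaling factor: 18/10 = 9/5 = 1.8.
chopped pecans: 175 g × 9/5 ÷ 28.35 g/oz ≈ 11 oz
bread flour: 3 cup × 9/5 × 127 g/cup ≈ 686 g
mashed banana: 2.25 cup × 9/5 × 232 g/cup ≈ 940 g
maple syrup: 3 cup × 9/5 × 322 g/cup ≈ 1739 g
butter: (3 tbsp + 2 tsp = 11/3 tbsp) × 9/5 ÷ 8 tbsp/stick × 113.5 g/stick ≈ 94 g
sour cream: 2.5 oz × 9/5 × 28.35 g/oz ≈ 128 g

chopped pecans: 11 oz; bread flour: 686 g; mashed banana: 940 g; maple syrup: 1739 g; butter: 94 g; sour cream: 128 g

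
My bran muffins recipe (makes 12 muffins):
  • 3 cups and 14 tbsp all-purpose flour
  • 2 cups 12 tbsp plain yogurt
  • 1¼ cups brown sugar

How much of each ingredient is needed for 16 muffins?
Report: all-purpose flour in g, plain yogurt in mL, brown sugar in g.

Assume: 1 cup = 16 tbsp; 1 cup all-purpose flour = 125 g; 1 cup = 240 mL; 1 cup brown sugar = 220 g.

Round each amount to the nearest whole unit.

all-purpose flour: 646 g; plain yogurt: 880 mL; brown sugar: 367 g

Scaling factor: 16/12 = 4/3.
all-purpose flour: (3 cup + 14 tbsp = 3.875 cup) × 4/3 × 125 g/cup ≈ 646 g
plain yogurt: (2 cup + 12 tbsp = 2.75 cup) × 4/3 × 240 mL/cup = 880 mL
brown sugar: 1.25 cup × 4/3 × 220 g/cup ≈ 367 g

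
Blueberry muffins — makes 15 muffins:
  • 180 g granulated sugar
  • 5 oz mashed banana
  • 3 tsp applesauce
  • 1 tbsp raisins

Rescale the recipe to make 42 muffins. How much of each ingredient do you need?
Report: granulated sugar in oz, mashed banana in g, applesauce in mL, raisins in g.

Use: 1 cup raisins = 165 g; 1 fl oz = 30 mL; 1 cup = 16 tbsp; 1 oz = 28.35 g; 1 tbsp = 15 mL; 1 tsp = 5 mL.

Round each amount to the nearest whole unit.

Scaling factor: 42/15 = 14/5 = 2.8.
granulated sugar: 180 g × 14/5 ÷ 28.35 g/oz ≈ 18 oz
mashed banana: 5 oz × 14/5 × 28.35 g/oz ≈ 397 g
applesauce: 3 tsp × 14/5 × 5 mL/tsp = 42 mL
raisins: 1 tbsp × 14/5 ÷ 16 tbsp/cup × 165 g/cup ≈ 29 g

granulated sugar: 18 oz; mashed banana: 397 g; applesauce: 42 mL; raisins: 29 g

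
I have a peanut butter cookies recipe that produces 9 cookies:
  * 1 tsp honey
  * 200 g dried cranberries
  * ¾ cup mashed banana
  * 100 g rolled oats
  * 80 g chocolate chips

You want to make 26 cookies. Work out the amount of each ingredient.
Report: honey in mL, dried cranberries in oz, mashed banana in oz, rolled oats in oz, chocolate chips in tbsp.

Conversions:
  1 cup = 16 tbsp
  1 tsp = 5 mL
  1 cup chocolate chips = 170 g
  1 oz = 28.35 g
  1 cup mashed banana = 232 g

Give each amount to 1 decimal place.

Scaling factor: 26/9.
honey: 1 tsp × 26/9 × 5 mL/tsp ≈ 14.4 mL
dried cranberries: 200 g × 26/9 ÷ 28.35 g/oz ≈ 20.4 oz
mashed banana: 0.75 cup × 26/9 × 232 g/cup ÷ 28.35 g/oz ≈ 17.7 oz
rolled oats: 100 g × 26/9 ÷ 28.35 g/oz ≈ 10.2 oz
chocolate chips: 80 g × 26/9 ÷ 170 g/cup × 16 tbsp/cup ≈ 21.8 tbsp

honey: 14.4 mL; dried cranberries: 20.4 oz; mashed banana: 17.7 oz; rolled oats: 10.2 oz; chocolate chips: 21.8 tbsp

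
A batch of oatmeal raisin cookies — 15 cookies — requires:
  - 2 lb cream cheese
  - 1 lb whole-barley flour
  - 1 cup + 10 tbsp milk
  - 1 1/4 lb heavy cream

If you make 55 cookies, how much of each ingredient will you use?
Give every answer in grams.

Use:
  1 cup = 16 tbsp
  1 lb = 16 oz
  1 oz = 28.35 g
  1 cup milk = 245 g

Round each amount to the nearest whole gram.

Scaling factor: 55/15 = 11/3.
cream cheese: 2 lb × 11/3 × 16 oz/lb × 28.35 g/oz ≈ 3326 g
whole-barley flour: 1 lb × 11/3 × 16 oz/lb × 28.35 g/oz ≈ 1663 g
milk: (1 cup + 10 tbsp = 1.625 cup) × 11/3 × 245 g/cup ≈ 1460 g
heavy cream: 1.25 lb × 11/3 × 16 oz/lb × 28.35 g/oz = 2079 g

cream cheese: 3326 g; whole-barley flour: 1663 g; milk: 1460 g; heavy cream: 2079 g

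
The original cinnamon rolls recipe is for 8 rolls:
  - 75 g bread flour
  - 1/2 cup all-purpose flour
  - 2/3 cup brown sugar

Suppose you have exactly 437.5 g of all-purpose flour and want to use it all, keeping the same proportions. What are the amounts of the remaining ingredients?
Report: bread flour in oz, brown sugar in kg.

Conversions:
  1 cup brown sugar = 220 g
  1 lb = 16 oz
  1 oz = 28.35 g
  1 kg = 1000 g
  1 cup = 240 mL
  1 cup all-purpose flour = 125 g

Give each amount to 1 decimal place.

The original recipe has 62.5 g of all-purpose flour, so the scaling factor is 437.5 ÷ 62.5 = 7.
bread flour: 75 g × 7 ÷ 28.35 g/oz ≈ 18.5 oz
brown sugar: 2/3 cup × 7 × 220 g/cup ÷ 1000 g/kg ≈ 1.0 kg

bread flour: 18.5 oz; brown sugar: 1.0 kg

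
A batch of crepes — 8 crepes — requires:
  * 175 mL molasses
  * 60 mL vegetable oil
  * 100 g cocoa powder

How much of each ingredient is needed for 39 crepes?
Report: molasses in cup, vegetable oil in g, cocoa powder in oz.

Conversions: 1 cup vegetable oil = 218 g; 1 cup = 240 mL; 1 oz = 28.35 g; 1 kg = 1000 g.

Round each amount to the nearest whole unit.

molasses: 4 cup; vegetable oil: 266 g; cocoa powder: 17 oz

Scaling factor: 39/8 = 4.875.
molasses: 175 mL × 39/8 ÷ 240 mL/cup ≈ 4 cup
vegetable oil: 60 mL × 39/8 ÷ 240 mL/cup × 218 g/cup ≈ 266 g
cocoa powder: 100 g × 39/8 ÷ 28.35 g/oz ≈ 17 oz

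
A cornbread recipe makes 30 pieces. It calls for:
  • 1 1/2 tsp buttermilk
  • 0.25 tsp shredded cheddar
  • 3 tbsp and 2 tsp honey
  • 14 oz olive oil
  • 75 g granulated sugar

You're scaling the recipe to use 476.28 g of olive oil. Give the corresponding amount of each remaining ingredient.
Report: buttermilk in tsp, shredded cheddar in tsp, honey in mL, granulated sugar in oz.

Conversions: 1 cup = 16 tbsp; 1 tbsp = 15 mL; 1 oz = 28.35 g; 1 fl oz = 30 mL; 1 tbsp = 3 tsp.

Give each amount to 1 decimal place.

The original recipe has 396.9 g of olive oil, so the scaling factor is 476.28 ÷ 396.9 = 6/5 = 1.2.
buttermilk: 1.5 tsp × 6/5 = 1.8 tsp
shredded cheddar: 0.25 tsp × 6/5 = 0.3 tsp
honey: (3 tbsp + 2 tsp = 11/3 tbsp) × 6/5 × 15 mL/tbsp = 66.0 mL
granulated sugar: 75 g × 6/5 ÷ 28.35 g/oz ≈ 3.2 oz

buttermilk: 1.8 tsp; shredded cheddar: 0.3 tsp; honey: 66.0 mL; granulated sugar: 3.2 oz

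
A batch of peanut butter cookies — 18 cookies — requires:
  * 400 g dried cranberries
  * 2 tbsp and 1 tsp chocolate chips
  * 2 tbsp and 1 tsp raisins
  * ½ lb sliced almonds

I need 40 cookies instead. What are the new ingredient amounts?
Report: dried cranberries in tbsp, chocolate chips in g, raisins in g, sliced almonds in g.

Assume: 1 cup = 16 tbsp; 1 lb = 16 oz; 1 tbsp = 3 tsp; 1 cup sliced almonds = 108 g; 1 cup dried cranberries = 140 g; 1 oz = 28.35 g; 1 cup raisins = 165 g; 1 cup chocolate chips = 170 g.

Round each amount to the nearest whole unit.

dried cranberries: 102 tbsp; chocolate chips: 55 g; raisins: 53 g; sliced almonds: 504 g

Scaling factor: 40/18 = 20/9.
dried cranberries: 400 g × 20/9 ÷ 140 g/cup × 16 tbsp/cup ≈ 102 tbsp
chocolate chips: (2 tbsp + 1 tsp = 7/3 tbsp) × 20/9 ÷ 16 tbsp/cup × 170 g/cup ≈ 55 g
raisins: (2 tbsp + 1 tsp = 7/3 tbsp) × 20/9 ÷ 16 tbsp/cup × 165 g/cup ≈ 53 g
sliced almonds: 0.5 lb × 20/9 × 16 oz/lb × 28.35 g/oz = 504 g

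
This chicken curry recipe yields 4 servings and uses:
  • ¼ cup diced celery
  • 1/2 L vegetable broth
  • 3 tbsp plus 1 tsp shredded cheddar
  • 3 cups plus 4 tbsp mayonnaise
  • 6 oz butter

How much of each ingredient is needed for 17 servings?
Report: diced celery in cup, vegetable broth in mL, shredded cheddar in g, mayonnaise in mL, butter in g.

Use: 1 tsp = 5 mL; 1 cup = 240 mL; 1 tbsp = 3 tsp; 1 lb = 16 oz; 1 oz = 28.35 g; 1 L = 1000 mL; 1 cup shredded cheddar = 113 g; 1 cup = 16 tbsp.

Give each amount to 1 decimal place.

Scaling factor: 17/4 = 4.25.
diced celery: 0.25 cup × 17/4 ≈ 1.1 cup
vegetable broth: 0.5 L × 17/4 × 1000 mL/L = 2125.0 mL
shredded cheddar: (3 tbsp + 1 tsp = 10/3 tbsp) × 17/4 ÷ 16 tbsp/cup × 113 g/cup ≈ 100.1 g
mayonnaise: (3 cup + 4 tbsp = 3.25 cup) × 17/4 × 240 mL/cup = 3315.0 mL
butter: 6 oz × 17/4 × 28.35 g/oz ≈ 722.9 g

diced celery: 1.1 cup; vegetable broth: 2125.0 mL; shredded cheddar: 100.1 g; mayonnaise: 3315.0 mL; butter: 722.9 g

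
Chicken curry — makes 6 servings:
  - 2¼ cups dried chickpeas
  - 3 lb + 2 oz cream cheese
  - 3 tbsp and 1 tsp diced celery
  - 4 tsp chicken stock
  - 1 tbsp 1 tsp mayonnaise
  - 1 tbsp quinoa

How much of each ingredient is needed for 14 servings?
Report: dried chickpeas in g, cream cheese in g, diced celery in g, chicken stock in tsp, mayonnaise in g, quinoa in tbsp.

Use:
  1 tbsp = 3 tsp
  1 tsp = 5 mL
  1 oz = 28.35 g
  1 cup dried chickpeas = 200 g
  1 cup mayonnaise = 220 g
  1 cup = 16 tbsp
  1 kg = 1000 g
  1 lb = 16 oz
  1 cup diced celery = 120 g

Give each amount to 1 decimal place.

dried chickpeas: 1050.0 g; cream cheese: 3307.5 g; diced celery: 58.3 g; chicken stock: 9.3 tsp; mayonnaise: 42.8 g; quinoa: 2.3 tbsp

Scaling factor: 14/6 = 7/3.
dried chickpeas: 2.25 cup × 7/3 × 200 g/cup = 1050.0 g
cream cheese: (3 lb + 2 oz = 3.125 lb) × 7/3 × 16 oz/lb × 28.35 g/oz = 3307.5 g
diced celery: (3 tbsp + 1 tsp = 10/3 tbsp) × 7/3 ÷ 16 tbsp/cup × 120 g/cup ≈ 58.3 g
chicken stock: 4 tsp × 7/3 ≈ 9.3 tsp
mayonnaise: (1 tbsp + 1 tsp = 4/3 tbsp) × 7/3 ÷ 16 tbsp/cup × 220 g/cup ≈ 42.8 g
quinoa: 1 tbsp × 7/3 ≈ 2.3 tbsp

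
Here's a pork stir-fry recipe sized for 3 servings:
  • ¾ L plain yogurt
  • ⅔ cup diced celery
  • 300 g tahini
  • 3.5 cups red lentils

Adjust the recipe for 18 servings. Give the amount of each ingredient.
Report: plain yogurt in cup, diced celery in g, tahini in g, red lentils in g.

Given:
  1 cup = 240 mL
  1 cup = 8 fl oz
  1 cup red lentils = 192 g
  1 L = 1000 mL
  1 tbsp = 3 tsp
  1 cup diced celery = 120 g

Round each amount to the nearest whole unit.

plain yogurt: 19 cup; diced celery: 480 g; tahini: 1800 g; red lentils: 4032 g

Scaling factor: 18/3 = 6.
plain yogurt: 0.75 L × 6 × 1000 mL/L ÷ 240 mL/cup ≈ 19 cup
diced celery: 2/3 cup × 6 × 120 g/cup = 480 g
tahini: 300 g × 6 = 1800 g
red lentils: 3.5 cup × 6 × 192 g/cup = 4032 g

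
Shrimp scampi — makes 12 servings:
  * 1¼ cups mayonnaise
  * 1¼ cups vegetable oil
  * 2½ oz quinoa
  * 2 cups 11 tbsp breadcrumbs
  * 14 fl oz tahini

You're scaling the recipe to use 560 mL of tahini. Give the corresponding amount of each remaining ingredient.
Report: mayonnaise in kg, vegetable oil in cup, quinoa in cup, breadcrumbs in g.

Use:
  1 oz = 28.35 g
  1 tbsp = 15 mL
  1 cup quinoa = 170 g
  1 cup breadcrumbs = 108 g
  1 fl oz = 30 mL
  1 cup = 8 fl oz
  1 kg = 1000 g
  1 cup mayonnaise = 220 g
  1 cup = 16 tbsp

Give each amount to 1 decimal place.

mayonnaise: 0.4 kg; vegetable oil: 1.7 cup; quinoa: 0.6 cup; breadcrumbs: 387.0 g

The original recipe has 420 mL of tahini, so the scaling factor is 560 ÷ 420 = 4/3.
mayonnaise: 1.25 cup × 4/3 × 220 g/cup ÷ 1000 g/kg ≈ 0.4 kg
vegetable oil: 1.25 cup × 4/3 ≈ 1.7 cup
quinoa: 2.5 oz × 4/3 × 28.35 g/oz ÷ 170 g/cup ≈ 0.6 cup
breadcrumbs: (2 cup + 11 tbsp = 2.6875 cup) × 4/3 × 108 g/cup = 387.0 g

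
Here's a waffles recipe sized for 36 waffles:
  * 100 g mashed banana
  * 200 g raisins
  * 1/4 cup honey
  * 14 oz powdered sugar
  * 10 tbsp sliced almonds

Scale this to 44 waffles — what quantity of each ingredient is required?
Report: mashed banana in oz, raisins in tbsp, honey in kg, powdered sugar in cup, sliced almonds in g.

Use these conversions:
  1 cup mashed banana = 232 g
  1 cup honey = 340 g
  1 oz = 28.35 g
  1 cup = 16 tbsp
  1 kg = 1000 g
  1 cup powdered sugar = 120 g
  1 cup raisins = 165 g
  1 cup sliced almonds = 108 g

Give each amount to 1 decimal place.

mashed banana: 4.3 oz; raisins: 23.7 tbsp; honey: 0.1 kg; powdered sugar: 4.0 cup; sliced almonds: 82.5 g

Scaling factor: 44/36 = 11/9.
mashed banana: 100 g × 11/9 ÷ 28.35 g/oz ≈ 4.3 oz
raisins: 200 g × 11/9 ÷ 165 g/cup × 16 tbsp/cup ≈ 23.7 tbsp
honey: 0.25 cup × 11/9 × 340 g/cup ÷ 1000 g/kg ≈ 0.1 kg
powdered sugar: 14 oz × 11/9 × 28.35 g/oz ÷ 120 g/cup ≈ 4.0 cup
sliced almonds: 10 tbsp × 11/9 ÷ 16 tbsp/cup × 108 g/cup = 82.5 g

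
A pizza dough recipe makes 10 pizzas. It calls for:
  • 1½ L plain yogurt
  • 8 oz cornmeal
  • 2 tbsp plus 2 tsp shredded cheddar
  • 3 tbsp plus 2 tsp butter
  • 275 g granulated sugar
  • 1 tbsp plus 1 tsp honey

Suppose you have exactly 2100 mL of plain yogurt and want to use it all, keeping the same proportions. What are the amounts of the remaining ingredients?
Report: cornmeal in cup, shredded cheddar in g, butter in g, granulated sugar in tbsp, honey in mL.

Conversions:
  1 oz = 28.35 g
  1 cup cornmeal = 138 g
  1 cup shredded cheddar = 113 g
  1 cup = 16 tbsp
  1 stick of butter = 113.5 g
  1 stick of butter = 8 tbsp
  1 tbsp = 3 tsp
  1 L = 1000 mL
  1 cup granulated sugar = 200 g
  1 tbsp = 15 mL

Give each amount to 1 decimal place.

cornmeal: 2.3 cup; shredded cheddar: 26.4 g; butter: 72.8 g; granulated sugar: 30.8 tbsp; honey: 28.0 mL

The original recipe has 1500 mL of plain yogurt, so the scaling factor is 2100 ÷ 1500 = 7/5 = 1.4.
cornmeal: 8 oz × 7/5 × 28.35 g/oz ÷ 138 g/cup ≈ 2.3 cup
shredded cheddar: (2 tbsp + 2 tsp = 8/3 tbsp) × 7/5 ÷ 16 tbsp/cup × 113 g/cup ≈ 26.4 g
butter: (3 tbsp + 2 tsp = 11/3 tbsp) × 7/5 ÷ 8 tbsp/stick × 113.5 g/stick ≈ 72.8 g
granulated sugar: 275 g × 7/5 ÷ 200 g/cup × 16 tbsp/cup = 30.8 tbsp
honey: (1 tbsp + 1 tsp = 4/3 tbsp) × 7/5 × 15 mL/tbsp = 28.0 mL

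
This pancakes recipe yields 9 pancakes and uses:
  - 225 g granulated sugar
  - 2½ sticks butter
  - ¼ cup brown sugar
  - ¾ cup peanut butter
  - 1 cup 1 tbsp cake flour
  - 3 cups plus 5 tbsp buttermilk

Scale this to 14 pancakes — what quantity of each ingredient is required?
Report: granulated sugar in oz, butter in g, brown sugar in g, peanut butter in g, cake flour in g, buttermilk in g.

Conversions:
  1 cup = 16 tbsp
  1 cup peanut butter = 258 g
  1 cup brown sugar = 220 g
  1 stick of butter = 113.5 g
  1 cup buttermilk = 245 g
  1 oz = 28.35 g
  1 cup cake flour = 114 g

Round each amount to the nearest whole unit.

Scaling factor: 14/9.
granulated sugar: 225 g × 14/9 ÷ 28.35 g/oz ≈ 12 oz
butter: 2.5 stick × 14/9 × 113.5 g/stick ≈ 441 g
brown sugar: 0.25 cup × 14/9 × 220 g/cup ≈ 86 g
peanut butter: 0.75 cup × 14/9 × 258 g/cup = 301 g
cake flour: (1 cup + 1 tbsp = 1.0625 cup) × 14/9 × 114 g/cup ≈ 188 g
buttermilk: (3 cup + 5 tbsp = 3.3125 cup) × 14/9 × 245 g/cup ≈ 1262 g

granulated sugar: 12 oz; butter: 441 g; brown sugar: 86 g; peanut butter: 301 g; cake flour: 188 g; buttermilk: 1262 g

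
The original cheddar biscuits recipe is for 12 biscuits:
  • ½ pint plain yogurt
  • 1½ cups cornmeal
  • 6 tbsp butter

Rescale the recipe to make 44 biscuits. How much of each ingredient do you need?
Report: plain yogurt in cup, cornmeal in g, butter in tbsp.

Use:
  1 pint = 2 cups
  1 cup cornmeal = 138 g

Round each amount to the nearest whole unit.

plain yogurt: 4 cup; cornmeal: 759 g; butter: 22 tbsp

Scaling factor: 44/12 = 11/3.
plain yogurt: 0.5 pint × 11/3 × 2 cup/pint ≈ 4 cup
cornmeal: 1.5 cup × 11/3 × 138 g/cup = 759 g
butter: 6 tbsp × 11/3 = 22 tbsp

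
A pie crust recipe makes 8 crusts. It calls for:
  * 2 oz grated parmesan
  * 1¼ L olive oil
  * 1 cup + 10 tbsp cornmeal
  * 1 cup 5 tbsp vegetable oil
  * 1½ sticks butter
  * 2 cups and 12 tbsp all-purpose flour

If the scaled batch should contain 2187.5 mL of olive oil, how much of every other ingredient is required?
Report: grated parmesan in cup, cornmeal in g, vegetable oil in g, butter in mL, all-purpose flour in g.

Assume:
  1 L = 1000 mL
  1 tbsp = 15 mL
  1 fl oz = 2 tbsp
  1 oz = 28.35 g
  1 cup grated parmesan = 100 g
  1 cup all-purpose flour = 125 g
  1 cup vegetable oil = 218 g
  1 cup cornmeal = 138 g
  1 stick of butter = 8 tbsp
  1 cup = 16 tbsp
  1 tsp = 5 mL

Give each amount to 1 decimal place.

grated parmesan: 1.0 cup; cornmeal: 392.4 g; vegetable oil: 500.7 g; butter: 315.0 mL; all-purpose flour: 601.6 g

The original recipe has 1250 mL of olive oil, so the scaling factor is 2187.5 ÷ 1250 = 7/4 = 1.75.
grated parmesan: 2 oz × 7/4 × 28.35 g/oz ÷ 100 g/cup ≈ 1.0 cup
cornmeal: (1 cup + 10 tbsp = 1.625 cup) × 7/4 × 138 g/cup ≈ 392.4 g
vegetable oil: (1 cup + 5 tbsp = 1.3125 cup) × 7/4 × 218 g/cup ≈ 500.7 g
butter: 1.5 stick × 7/4 × 8 tbsp/stick × 15 mL/tbsp = 315.0 mL
all-purpose flour: (2 cup + 12 tbsp = 2.75 cup) × 7/4 × 125 g/cup ≈ 601.6 g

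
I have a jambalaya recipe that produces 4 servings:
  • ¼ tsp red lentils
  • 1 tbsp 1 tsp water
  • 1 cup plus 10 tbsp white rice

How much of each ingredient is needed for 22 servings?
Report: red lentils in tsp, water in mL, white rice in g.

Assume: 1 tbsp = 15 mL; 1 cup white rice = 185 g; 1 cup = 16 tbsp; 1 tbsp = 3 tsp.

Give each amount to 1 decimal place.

red lentils: 1.4 tsp; water: 110.0 mL; white rice: 1653.4 g

Scaling factor: 22/4 = 11/2 = 5.5.
red lentils: 0.25 tsp × 11/2 ≈ 1.4 tsp
water: (1 tbsp + 1 tsp = 4/3 tbsp) × 11/2 × 15 mL/tbsp = 110.0 mL
white rice: (1 cup + 10 tbsp = 1.625 cup) × 11/2 × 185 g/cup ≈ 1653.4 g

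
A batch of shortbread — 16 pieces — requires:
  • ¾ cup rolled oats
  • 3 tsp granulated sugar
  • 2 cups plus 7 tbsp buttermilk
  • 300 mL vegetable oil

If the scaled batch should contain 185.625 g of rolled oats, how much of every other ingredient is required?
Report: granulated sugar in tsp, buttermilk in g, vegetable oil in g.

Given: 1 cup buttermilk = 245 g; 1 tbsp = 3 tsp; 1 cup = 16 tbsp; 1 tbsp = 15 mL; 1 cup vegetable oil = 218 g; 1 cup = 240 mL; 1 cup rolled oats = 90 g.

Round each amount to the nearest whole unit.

The original recipe has 67.5 g of rolled oats, so the scaling factor is 185.625 ÷ 67.5 = 11/4 = 2.75.
granulated sugar: 3 tsp × 11/4 ≈ 8 tsp
buttermilk: (2 cup + 7 tbsp = 2.4375 cup) × 11/4 × 245 g/cup ≈ 1642 g
vegetable oil: 300 mL × 11/4 ÷ 240 mL/cup × 218 g/cup ≈ 749 g

granulated sugar: 8 tsp; buttermilk: 1642 g; vegetable oil: 749 g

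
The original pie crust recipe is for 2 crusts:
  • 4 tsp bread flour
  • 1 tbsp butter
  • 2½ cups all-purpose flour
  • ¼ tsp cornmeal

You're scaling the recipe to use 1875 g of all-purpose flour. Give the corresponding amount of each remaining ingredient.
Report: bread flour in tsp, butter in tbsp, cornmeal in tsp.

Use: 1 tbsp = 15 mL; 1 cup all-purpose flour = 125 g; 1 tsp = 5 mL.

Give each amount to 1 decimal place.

bread flour: 24.0 tsp; butter: 6.0 tbsp; cornmeal: 1.5 tsp

The original recipe has 312.5 g of all-purpose flour, so the scaling factor is 1875 ÷ 312.5 = 6.
bread flour: 4 tsp × 6 = 24.0 tsp
butter: 1 tbsp × 6 = 6.0 tbsp
cornmeal: 0.25 tsp × 6 = 1.5 tsp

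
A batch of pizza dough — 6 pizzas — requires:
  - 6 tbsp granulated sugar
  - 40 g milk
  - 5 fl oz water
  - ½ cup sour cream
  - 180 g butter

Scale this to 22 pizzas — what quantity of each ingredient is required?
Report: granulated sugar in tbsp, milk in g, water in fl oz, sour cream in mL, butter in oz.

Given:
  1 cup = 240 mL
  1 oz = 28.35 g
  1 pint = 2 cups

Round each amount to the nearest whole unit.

granulated sugar: 22 tbsp; milk: 147 g; water: 18 fl oz; sour cream: 440 mL; butter: 23 oz

Scaling factor: 22/6 = 11/3.
granulated sugar: 6 tbsp × 11/3 = 22 tbsp
milk: 40 g × 11/3 ≈ 147 g
water: 5 fl oz × 11/3 ≈ 18 fl oz
sour cream: 0.5 cup × 11/3 × 240 mL/cup = 440 mL
butter: 180 g × 11/3 ÷ 28.35 g/oz ≈ 23 oz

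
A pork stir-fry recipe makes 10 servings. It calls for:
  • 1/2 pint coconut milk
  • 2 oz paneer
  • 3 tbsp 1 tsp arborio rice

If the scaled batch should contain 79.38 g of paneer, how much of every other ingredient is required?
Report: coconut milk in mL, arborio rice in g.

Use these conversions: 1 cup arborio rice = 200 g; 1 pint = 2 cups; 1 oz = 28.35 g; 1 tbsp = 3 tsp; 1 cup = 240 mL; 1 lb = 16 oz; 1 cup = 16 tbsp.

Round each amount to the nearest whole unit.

coconut milk: 336 mL; arborio rice: 58 g

The original recipe has 56.7 g of paneer, so the scaling factor is 79.38 ÷ 56.7 = 7/5 = 1.4.
coconut milk: 0.5 pint × 7/5 × 2 cup/pint × 240 mL/cup = 336 mL
arborio rice: (3 tbsp + 1 tsp = 10/3 tbsp) × 7/5 ÷ 16 tbsp/cup × 200 g/cup ≈ 58 g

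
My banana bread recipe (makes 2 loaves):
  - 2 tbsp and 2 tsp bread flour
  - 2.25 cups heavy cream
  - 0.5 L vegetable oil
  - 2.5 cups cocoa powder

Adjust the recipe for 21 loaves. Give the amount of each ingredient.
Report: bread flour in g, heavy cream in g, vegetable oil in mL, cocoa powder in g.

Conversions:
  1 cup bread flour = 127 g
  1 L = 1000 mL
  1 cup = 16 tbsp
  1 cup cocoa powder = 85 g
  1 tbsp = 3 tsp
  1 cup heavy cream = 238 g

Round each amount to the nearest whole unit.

bread flour: 222 g; heavy cream: 5623 g; vegetable oil: 5250 mL; cocoa powder: 2231 g

Scaling factor: 21/2 = 10.5.
bread flour: (2 tbsp + 2 tsp = 8/3 tbsp) × 21/2 ÷ 16 tbsp/cup × 127 g/cup ≈ 222 g
heavy cream: 2.25 cup × 21/2 × 238 g/cup ≈ 5623 g
vegetable oil: 0.5 L × 21/2 × 1000 mL/L = 5250 mL
cocoa powder: 2.5 cup × 21/2 × 85 g/cup ≈ 2231 g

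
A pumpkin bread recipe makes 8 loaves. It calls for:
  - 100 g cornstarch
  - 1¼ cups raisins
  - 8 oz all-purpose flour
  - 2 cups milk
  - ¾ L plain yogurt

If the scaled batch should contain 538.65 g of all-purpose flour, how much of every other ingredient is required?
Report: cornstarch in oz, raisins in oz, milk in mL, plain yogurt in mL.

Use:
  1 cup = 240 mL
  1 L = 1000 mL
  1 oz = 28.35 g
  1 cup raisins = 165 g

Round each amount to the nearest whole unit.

The original recipe has 226.8 g of all-purpose flour, so the scaling factor is 538.65 ÷ 226.8 = 19/8 = 2.375.
cornstarch: 100 g × 19/8 ÷ 28.35 g/oz ≈ 8 oz
raisins: 1.25 cup × 19/8 × 165 g/cup ÷ 28.35 g/oz ≈ 17 oz
milk: 2 cup × 19/8 × 240 mL/cup = 1140 mL
plain yogurt: 0.75 L × 19/8 × 1000 mL/L ≈ 1781 mL

cornstarch: 8 oz; raisins: 17 oz; milk: 1140 mL; plain yogurt: 1781 mL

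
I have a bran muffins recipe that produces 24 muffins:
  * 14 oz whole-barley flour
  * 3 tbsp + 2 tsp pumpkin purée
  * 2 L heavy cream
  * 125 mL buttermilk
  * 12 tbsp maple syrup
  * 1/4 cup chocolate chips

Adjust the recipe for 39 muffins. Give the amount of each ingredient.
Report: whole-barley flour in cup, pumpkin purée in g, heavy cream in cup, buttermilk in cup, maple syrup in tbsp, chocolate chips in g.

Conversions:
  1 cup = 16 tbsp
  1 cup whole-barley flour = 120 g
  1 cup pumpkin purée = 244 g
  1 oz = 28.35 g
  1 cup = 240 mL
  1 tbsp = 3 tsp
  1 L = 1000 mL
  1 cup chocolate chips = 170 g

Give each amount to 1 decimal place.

whole-barley flour: 5.4 cup; pumpkin purée: 90.9 g; heavy cream: 13.5 cup; buttermilk: 0.8 cup; maple syrup: 19.5 tbsp; chocolate chips: 69.1 g

Scaling factor: 39/24 = 13/8 = 1.625.
whole-barley flour: 14 oz × 13/8 × 28.35 g/oz ÷ 120 g/cup ≈ 5.4 cup
pumpkin purée: (3 tbsp + 2 tsp = 11/3 tbsp) × 13/8 ÷ 16 tbsp/cup × 244 g/cup ≈ 90.9 g
heavy cream: 2 L × 13/8 × 1000 mL/L ÷ 240 mL/cup ≈ 13.5 cup
buttermilk: 125 mL × 13/8 ÷ 240 mL/cup ≈ 0.8 cup
maple syrup: 12 tbsp × 13/8 = 19.5 tbsp
chocolate chips: 0.25 cup × 13/8 × 170 g/cup ≈ 69.1 g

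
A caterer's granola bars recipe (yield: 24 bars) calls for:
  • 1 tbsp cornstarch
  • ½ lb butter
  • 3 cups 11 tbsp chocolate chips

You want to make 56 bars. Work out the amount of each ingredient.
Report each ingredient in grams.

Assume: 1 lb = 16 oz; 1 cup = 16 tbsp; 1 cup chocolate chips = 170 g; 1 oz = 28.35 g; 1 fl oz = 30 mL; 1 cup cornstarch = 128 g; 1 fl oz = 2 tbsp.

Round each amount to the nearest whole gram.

cornstarch: 19 g; butter: 529 g; chocolate chips: 1463 g

Scaling factor: 56/24 = 7/3.
cornstarch: 1 tbsp × 7/3 ÷ 16 tbsp/cup × 128 g/cup ≈ 19 g
butter: 0.5 lb × 7/3 × 16 oz/lb × 28.35 g/oz ≈ 529 g
chocolate chips: (3 cup + 11 tbsp = 3.6875 cup) × 7/3 × 170 g/cup ≈ 1463 g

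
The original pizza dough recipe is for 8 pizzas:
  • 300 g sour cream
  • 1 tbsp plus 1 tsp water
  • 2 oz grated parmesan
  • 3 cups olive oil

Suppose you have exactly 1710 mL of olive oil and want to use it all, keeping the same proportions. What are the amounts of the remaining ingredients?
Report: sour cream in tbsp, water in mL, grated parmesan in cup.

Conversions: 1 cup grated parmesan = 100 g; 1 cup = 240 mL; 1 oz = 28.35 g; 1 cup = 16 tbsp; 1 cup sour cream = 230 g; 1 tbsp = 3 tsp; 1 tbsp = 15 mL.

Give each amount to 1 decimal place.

sour cream: 49.6 tbsp; water: 47.5 mL; grated parmesan: 1.3 cup

The original recipe has 720 mL of olive oil, so the scaling factor is 1710 ÷ 720 = 19/8 = 2.375.
sour cream: 300 g × 19/8 ÷ 230 g/cup × 16 tbsp/cup ≈ 49.6 tbsp
water: (1 tbsp + 1 tsp = 4/3 tbsp) × 19/8 × 15 mL/tbsp = 47.5 mL
grated parmesan: 2 oz × 19/8 × 28.35 g/oz ÷ 100 g/cup ≈ 1.3 cup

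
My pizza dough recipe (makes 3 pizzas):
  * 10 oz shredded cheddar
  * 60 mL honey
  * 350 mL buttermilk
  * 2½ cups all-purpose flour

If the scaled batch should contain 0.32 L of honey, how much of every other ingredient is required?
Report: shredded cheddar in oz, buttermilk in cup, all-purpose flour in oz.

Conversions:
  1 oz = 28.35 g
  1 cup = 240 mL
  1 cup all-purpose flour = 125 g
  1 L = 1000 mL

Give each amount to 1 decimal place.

shredded cheddar: 53.3 oz; buttermilk: 7.8 cup; all-purpose flour: 58.8 oz

The original recipe has 0.06 L of honey, so the scaling factor is 0.32 ÷ 0.06 = 16/3.
shredded cheddar: 10 oz × 16/3 ≈ 53.3 oz
buttermilk: 350 mL × 16/3 ÷ 240 mL/cup ≈ 7.8 cup
all-purpose flour: 2.5 cup × 16/3 × 125 g/cup ÷ 28.35 g/oz ≈ 58.8 oz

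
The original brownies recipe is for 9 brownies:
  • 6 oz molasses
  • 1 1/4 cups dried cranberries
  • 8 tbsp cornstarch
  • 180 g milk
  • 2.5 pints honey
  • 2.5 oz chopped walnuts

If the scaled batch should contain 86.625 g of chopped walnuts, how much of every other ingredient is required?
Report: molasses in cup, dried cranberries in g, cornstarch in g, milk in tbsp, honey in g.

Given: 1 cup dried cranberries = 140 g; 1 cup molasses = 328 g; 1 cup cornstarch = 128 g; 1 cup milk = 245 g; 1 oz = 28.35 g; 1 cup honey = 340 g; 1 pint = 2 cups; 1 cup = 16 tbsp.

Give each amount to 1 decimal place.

molasses: 0.6 cup; dried cranberries: 213.9 g; cornstarch: 78.2 g; milk: 14.4 tbsp; honey: 2077.8 g

The original recipe has 70.875 g of chopped walnuts, so the scaling factor is 86.625 ÷ 70.875 = 11/9.
molasses: 6 oz × 11/9 × 28.35 g/oz ÷ 328 g/cup ≈ 0.6 cup
dried cranberries: 1.25 cup × 11/9 × 140 g/cup ≈ 213.9 g
cornstarch: 8 tbsp × 11/9 ÷ 16 tbsp/cup × 128 g/cup ≈ 78.2 g
milk: 180 g × 11/9 ÷ 245 g/cup × 16 tbsp/cup ≈ 14.4 tbsp
honey: 2.5 pint × 11/9 × 2 cup/pint × 340 g/cup ≈ 2077.8 g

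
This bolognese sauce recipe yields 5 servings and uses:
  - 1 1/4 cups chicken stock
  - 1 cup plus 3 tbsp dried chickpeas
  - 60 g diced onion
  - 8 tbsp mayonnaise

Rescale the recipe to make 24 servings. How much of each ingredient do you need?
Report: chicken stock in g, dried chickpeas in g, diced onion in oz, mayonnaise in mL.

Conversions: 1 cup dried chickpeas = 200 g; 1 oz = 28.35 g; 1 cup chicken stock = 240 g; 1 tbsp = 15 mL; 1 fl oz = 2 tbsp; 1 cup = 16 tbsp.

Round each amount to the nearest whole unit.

chicken stock: 1440 g; dried chickpeas: 1140 g; diced onion: 10 oz; mayonnaise: 576 mL

Scaling factor: 24/5 = 4.8.
chicken stock: 1.25 cup × 24/5 × 240 g/cup = 1440 g
dried chickpeas: (1 cup + 3 tbsp = 1.1875 cup) × 24/5 × 200 g/cup = 1140 g
diced onion: 60 g × 24/5 ÷ 28.35 g/oz ≈ 10 oz
mayonnaise: 8 tbsp × 24/5 × 15 mL/tbsp = 576 mL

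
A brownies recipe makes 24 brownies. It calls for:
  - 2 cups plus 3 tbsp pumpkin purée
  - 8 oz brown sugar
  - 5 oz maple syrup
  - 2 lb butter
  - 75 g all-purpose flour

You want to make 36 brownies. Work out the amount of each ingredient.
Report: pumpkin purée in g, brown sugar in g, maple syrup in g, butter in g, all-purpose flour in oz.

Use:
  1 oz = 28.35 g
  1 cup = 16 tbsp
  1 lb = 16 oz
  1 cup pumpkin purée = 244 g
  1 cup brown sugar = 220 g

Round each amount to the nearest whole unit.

pumpkin purée: 801 g; brown sugar: 340 g; maple syrup: 213 g; butter: 1361 g; all-purpose flour: 4 oz

Scaling factor: 36/24 = 3/2 = 1.5.
pumpkin purée: (2 cup + 3 tbsp = 2.1875 cup) × 3/2 × 244 g/cup ≈ 801 g
brown sugar: 8 oz × 3/2 × 28.35 g/oz ≈ 340 g
maple syrup: 5 oz × 3/2 × 28.35 g/oz ≈ 213 g
butter: 2 lb × 3/2 × 16 oz/lb × 28.35 g/oz ≈ 1361 g
all-purpose flour: 75 g × 3/2 ÷ 28.35 g/oz ≈ 4 oz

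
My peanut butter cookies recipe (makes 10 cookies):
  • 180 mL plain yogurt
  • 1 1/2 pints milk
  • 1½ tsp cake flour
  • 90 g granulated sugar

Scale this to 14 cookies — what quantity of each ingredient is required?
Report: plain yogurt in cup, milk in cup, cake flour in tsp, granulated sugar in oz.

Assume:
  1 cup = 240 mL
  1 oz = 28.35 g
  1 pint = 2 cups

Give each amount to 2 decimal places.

plain yogurt: 1.05 cup; milk: 4.20 cup; cake flour: 2.10 tsp; granulated sugar: 4.44 oz

Scaling factor: 14/10 = 7/5 = 1.4.
plain yogurt: 180 mL × 7/5 ÷ 240 mL/cup = 1.05 cup
milk: 1.5 pint × 7/5 × 2 cup/pint = 4.20 cup
cake flour: 1.5 tsp × 7/5 = 2.10 tsp
granulated sugar: 90 g × 7/5 ÷ 28.35 g/oz ≈ 4.44 oz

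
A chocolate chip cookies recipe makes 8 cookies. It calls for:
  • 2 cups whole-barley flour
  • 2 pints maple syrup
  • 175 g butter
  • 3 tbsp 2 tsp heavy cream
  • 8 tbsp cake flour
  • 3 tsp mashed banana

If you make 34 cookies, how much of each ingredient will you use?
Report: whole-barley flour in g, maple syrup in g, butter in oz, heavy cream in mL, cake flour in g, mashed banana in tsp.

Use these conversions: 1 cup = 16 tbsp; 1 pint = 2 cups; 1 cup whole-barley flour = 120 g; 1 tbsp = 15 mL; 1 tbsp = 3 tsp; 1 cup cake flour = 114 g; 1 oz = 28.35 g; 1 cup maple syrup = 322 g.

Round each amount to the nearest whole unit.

whole-barley flour: 1020 g; maple syrup: 5474 g; butter: 26 oz; heavy cream: 234 mL; cake flour: 242 g; mashed banana: 13 tsp

Scaling factor: 34/8 = 17/4 = 4.25.
whole-barley flour: 2 cup × 17/4 × 120 g/cup = 1020 g
maple syrup: 2 pint × 17/4 × 2 cup/pint × 322 g/cup = 5474 g
butter: 175 g × 17/4 ÷ 28.35 g/oz ≈ 26 oz
heavy cream: (3 tbsp + 2 tsp = 11/3 tbsp) × 17/4 × 15 mL/tbsp ≈ 234 mL
cake flour: 8 tbsp × 17/4 ÷ 16 tbsp/cup × 114 g/cup ≈ 242 g
mashed banana: 3 tsp × 17/4 ≈ 13 tsp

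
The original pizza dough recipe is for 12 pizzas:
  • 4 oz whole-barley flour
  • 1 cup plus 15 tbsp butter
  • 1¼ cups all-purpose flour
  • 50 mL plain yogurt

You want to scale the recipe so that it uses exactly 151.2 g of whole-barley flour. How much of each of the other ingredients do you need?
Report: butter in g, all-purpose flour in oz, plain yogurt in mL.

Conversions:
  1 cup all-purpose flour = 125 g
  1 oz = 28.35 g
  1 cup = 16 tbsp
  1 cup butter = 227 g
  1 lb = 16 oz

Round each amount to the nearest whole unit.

butter: 586 g; all-purpose flour: 7 oz; plain yogurt: 67 mL

The original recipe has 113.4 g of whole-barley flour, so the scaling factor is 151.2 ÷ 113.4 = 4/3.
butter: (1 cup + 15 tbsp = 1.9375 cup) × 4/3 × 227 g/cup ≈ 586 g
all-purpose flour: 1.25 cup × 4/3 × 125 g/cup ÷ 28.35 g/oz ≈ 7 oz
plain yogurt: 50 mL × 4/3 ≈ 67 mL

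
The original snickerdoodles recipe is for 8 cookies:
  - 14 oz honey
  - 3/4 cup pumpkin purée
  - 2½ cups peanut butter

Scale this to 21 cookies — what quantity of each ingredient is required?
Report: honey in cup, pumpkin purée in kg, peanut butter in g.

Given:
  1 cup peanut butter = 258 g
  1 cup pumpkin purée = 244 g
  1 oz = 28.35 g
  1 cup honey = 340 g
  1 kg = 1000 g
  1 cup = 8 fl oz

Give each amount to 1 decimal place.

honey: 3.1 cup; pumpkin purée: 0.5 kg; peanut butter: 1693.1 g

Scaling factor: 21/8 = 2.625.
honey: 14 oz × 21/8 × 28.35 g/oz ÷ 340 g/cup ≈ 3.1 cup
pumpkin purée: 0.75 cup × 21/8 × 244 g/cup ÷ 1000 g/kg ≈ 0.5 kg
peanut butter: 2.5 cup × 21/8 × 258 g/cup ≈ 1693.1 g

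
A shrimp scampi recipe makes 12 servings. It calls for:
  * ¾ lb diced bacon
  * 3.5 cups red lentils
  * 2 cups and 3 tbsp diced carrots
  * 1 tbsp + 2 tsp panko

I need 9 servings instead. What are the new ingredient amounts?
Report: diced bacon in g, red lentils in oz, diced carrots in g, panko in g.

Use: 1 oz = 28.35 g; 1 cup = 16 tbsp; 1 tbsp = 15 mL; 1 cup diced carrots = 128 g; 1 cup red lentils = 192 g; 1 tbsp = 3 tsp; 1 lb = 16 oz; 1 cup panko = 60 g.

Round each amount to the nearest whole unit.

Scaling factor: 9/12 = 3/4 = 0.75.
diced bacon: 0.75 lb × 3/4 × 16 oz/lb × 28.35 g/oz ≈ 255 g
red lentils: 3.5 cup × 3/4 × 192 g/cup ÷ 28.35 g/oz ≈ 18 oz
diced carrots: (2 cup + 3 tbsp = 2.1875 cup) × 3/4 × 128 g/cup = 210 g
panko: (1 tbsp + 2 tsp = 5/3 tbsp) × 3/4 ÷ 16 tbsp/cup × 60 g/cup ≈ 5 g

diced bacon: 255 g; red lentils: 18 oz; diced carrots: 210 g; panko: 5 g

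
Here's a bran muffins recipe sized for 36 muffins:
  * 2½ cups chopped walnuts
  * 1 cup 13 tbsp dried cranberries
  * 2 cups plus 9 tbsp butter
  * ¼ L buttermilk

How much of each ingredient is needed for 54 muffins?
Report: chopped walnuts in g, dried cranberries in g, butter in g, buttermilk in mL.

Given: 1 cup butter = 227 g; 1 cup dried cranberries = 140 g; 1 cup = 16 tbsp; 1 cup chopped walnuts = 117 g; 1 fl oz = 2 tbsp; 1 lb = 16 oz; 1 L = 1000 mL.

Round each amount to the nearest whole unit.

chopped walnuts: 439 g; dried cranberries: 381 g; butter: 873 g; buttermilk: 375 mL

Scaling factor: 54/36 = 3/2 = 1.5.
chopped walnuts: 2.5 cup × 3/2 × 117 g/cup ≈ 439 g
dried cranberries: (1 cup + 13 tbsp = 1.8125 cup) × 3/2 × 140 g/cup ≈ 381 g
butter: (2 cup + 9 tbsp = 2.5625 cup) × 3/2 × 227 g/cup ≈ 873 g
buttermilk: 0.25 L × 3/2 × 1000 mL/L = 375 mL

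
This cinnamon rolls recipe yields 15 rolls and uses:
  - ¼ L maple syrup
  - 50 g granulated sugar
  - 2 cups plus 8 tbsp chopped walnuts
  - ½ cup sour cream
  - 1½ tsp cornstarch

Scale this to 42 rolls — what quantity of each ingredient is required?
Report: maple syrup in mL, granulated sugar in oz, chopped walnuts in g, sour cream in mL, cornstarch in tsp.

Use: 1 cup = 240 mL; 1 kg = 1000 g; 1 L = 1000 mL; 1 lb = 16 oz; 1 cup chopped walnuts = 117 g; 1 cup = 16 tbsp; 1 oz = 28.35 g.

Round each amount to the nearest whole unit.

Scaling factor: 42/15 = 14/5 = 2.8.
maple syrup: 0.25 L × 14/5 × 1000 mL/L = 700 mL
granulated sugar: 50 g × 14/5 ÷ 28.35 g/oz ≈ 5 oz
chopped walnuts: (2 cup + 8 tbsp = 2.5 cup) × 14/5 × 117 g/cup = 819 g
sour cream: 0.5 cup × 14/5 × 240 mL/cup = 336 mL
cornstarch: 1.5 tsp × 14/5 ≈ 4 tsp

maple syrup: 700 mL; granulated sugar: 5 oz; chopped walnuts: 819 g; sour cream: 336 mL; cornstarch: 4 tsp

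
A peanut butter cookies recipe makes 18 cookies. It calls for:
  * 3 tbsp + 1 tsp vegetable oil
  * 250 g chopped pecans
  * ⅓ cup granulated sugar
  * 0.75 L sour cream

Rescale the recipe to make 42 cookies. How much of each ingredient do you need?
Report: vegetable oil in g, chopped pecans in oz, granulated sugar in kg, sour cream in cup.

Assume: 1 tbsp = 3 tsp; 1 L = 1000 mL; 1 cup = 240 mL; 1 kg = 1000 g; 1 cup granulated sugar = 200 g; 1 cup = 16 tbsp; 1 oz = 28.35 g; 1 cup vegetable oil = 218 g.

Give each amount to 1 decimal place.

Scaling factor: 42/18 = 7/3.
vegetable oil: (3 tbsp + 1 tsp = 10/3 tbsp) × 7/3 ÷ 16 tbsp/cup × 218 g/cup ≈ 106.0 g
chopped pecans: 250 g × 7/3 ÷ 28.35 g/oz ≈ 20.6 oz
granulated sugar: 1/3 cup × 7/3 × 200 g/cup ÷ 1000 g/kg ≈ 0.2 kg
sour cream: 0.75 L × 7/3 × 1000 mL/L ÷ 240 mL/cup ≈ 7.3 cup

vegetable oil: 106.0 g; chopped pecans: 20.6 oz; granulated sugar: 0.2 kg; sour cream: 7.3 cup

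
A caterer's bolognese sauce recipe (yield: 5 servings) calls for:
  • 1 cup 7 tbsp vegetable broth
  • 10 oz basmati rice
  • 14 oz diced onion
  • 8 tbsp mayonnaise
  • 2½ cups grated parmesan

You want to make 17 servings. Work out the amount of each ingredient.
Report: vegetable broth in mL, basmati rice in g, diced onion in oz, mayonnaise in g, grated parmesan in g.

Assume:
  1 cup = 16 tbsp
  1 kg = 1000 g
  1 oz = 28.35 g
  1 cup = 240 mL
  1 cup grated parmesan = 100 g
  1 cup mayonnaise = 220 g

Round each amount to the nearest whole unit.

vegetable broth: 1173 mL; basmati rice: 964 g; diced onion: 48 oz; mayonnaise: 374 g; grated parmesan: 850 g

Scaling factor: 17/5 = 3.4.
vegetable broth: (1 cup + 7 tbsp = 1.4375 cup) × 17/5 × 240 mL/cup = 1173 mL
basmati rice: 10 oz × 17/5 × 28.35 g/oz ≈ 964 g
diced onion: 14 oz × 17/5 ≈ 48 oz
mayonnaise: 8 tbsp × 17/5 ÷ 16 tbsp/cup × 220 g/cup = 374 g
grated parmesan: 2.5 cup × 17/5 × 100 g/cup = 850 g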